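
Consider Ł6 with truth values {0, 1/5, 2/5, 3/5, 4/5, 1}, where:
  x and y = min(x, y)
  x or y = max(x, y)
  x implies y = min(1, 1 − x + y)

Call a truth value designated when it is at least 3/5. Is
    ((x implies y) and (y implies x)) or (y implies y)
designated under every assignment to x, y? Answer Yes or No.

At x = 3/5, y = 4/5, for instance:
x implies y = 3/5 implies 4/5 = 1
y implies x = 4/5 implies 3/5 = 4/5
(x implies y) and (y implies x) = 1 and 4/5 = 4/5
y implies y = 4/5 implies 4/5 = 1
((x implies y) and (y implies x)) or (y implies y) = 4/5 or 1 = 1
and checking the remaining 35 assignments likewise gives ≥ 3/5 in every case.

Yes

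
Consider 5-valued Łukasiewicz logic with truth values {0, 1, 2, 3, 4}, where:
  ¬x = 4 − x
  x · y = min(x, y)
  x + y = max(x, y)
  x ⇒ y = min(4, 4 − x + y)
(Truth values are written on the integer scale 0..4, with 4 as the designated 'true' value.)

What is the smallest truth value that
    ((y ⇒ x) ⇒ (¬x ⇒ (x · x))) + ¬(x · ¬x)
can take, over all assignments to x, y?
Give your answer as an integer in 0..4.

Take x = 1, y = 0:
y ⇒ x = 0 ⇒ 1 = 4
¬x = ¬1 = 3
x · x = 1 · 1 = 1
¬x ⇒ (x · x) = 3 ⇒ 1 = 2
(y ⇒ x) ⇒ (¬x ⇒ (x · x)) = 4 ⇒ 2 = 2
¬x = ¬1 = 3
x · ¬x = 1 · 3 = 1
¬(x · ¬x) = ¬1 = 3
((y ⇒ x) ⇒ (¬x ⇒ (x · x))) + ¬(x · ¬x) = 2 + 3 = 3
No assignment yields a value below 3, so this is the minimum.

3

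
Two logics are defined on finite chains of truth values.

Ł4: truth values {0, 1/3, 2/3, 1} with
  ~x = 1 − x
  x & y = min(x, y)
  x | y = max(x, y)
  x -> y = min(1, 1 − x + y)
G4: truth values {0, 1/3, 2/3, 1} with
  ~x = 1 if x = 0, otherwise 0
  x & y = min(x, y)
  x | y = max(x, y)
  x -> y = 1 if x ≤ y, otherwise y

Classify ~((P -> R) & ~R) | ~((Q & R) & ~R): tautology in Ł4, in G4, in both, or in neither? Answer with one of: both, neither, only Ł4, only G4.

only G4

In Ł4: at P = 0, Q = 1/3, R = 1/3 the value is 2/3 — not a tautology.
In G4: every assignment gives 1 — tautology.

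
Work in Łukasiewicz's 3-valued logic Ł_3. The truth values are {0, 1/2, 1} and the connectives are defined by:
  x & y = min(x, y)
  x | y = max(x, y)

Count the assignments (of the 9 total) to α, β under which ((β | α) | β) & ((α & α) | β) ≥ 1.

α = 0, β = 0 ↦ 0  <
α = 0, β = 1/2 ↦ 1/2  <
α = 0, β = 1 ↦ 1  ≥
α = 1/2, β = 0 ↦ 1/2  <
α = 1/2, β = 1/2 ↦ 1/2  <
α = 1/2, β = 1 ↦ 1  ≥
α = 1, β = 0 ↦ 1  ≥
α = 1, β = 1/2 ↦ 1  ≥
α = 1, β = 1 ↦ 1  ≥
So 5 of the 9 assignments meet the threshold.

5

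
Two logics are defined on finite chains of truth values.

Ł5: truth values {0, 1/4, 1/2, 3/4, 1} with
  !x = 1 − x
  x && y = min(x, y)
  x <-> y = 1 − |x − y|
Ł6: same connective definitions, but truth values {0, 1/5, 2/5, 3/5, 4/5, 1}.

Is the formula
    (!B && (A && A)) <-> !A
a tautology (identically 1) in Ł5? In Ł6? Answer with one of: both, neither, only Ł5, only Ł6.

In Ł5: at A = 0, B = 0 the value is 0 — not a tautology.
In Ł6: at A = 0, B = 0 the value is 0 — not a tautology.

neither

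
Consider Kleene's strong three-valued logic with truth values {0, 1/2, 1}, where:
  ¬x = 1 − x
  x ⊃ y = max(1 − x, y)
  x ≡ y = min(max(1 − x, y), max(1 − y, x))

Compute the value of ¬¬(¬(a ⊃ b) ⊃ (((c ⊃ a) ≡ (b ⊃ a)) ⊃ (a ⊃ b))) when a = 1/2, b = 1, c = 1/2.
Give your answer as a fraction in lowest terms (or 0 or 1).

a ⊃ b = 1/2 ⊃ 1 = 1
¬(a ⊃ b) = ¬1 = 0
c ⊃ a = 1/2 ⊃ 1/2 = 1/2
b ⊃ a = 1 ⊃ 1/2 = 1/2
(c ⊃ a) ≡ (b ⊃ a) = 1/2 ≡ 1/2 = 1/2
a ⊃ b = 1/2 ⊃ 1 = 1
((c ⊃ a) ≡ (b ⊃ a)) ⊃ (a ⊃ b) = 1/2 ⊃ 1 = 1
¬(a ⊃ b) ⊃ (((c ⊃ a) ≡ (b ⊃ a)) ⊃ (a ⊃ b)) = 0 ⊃ 1 = 1
¬(¬(a ⊃ b) ⊃ (((c ⊃ a) ≡ (b ⊃ a)) ⊃ (a ⊃ b))) = ¬1 = 0
¬¬(¬(a ⊃ b) ⊃ (((c ⊃ a) ≡ (b ⊃ a)) ⊃ (a ⊃ b))) = ¬0 = 1

1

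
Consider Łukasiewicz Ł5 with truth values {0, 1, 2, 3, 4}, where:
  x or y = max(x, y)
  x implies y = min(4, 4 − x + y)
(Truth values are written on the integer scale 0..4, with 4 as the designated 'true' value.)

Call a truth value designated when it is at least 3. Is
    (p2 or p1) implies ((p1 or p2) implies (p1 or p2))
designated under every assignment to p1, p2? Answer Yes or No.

At p1 = 4, p2 = 1, for instance:
p2 or p1 = 1 or 4 = 4
p1 or p2 = 4 or 1 = 4
p1 or p2 = 4 or 1 = 4
(p1 or p2) implies (p1 or p2) = 4 implies 4 = 4
(p2 or p1) implies ((p1 or p2) implies (p1 or p2)) = 4 implies 4 = 4
and checking the remaining 24 assignments likewise gives ≥ 3 in every case.

Yes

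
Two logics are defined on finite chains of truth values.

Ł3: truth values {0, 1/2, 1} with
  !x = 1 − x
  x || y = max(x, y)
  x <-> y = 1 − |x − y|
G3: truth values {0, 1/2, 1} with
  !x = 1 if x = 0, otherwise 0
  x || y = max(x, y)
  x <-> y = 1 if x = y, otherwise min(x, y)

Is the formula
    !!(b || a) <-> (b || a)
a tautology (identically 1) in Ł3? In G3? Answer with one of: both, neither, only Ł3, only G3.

only Ł3

In Ł3: every assignment gives 1 — tautology.
In G3: at a = 0, b = 1/2 the value is 1/2 — not a tautology.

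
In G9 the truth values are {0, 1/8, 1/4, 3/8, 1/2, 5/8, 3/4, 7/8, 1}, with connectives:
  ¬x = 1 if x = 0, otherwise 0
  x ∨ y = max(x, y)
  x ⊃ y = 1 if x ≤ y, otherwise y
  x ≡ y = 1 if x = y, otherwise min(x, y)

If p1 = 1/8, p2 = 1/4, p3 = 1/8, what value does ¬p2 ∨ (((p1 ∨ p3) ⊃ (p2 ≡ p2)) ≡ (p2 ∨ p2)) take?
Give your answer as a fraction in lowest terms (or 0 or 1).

¬p2 = ¬1/4 = 0
p1 ∨ p3 = 1/8 ∨ 1/8 = 1/8
p2 ≡ p2 = 1/4 ≡ 1/4 = 1
(p1 ∨ p3) ⊃ (p2 ≡ p2) = 1/8 ⊃ 1 = 1
p2 ∨ p2 = 1/4 ∨ 1/4 = 1/4
((p1 ∨ p3) ⊃ (p2 ≡ p2)) ≡ (p2 ∨ p2) = 1 ≡ 1/4 = 1/4
¬p2 ∨ (((p1 ∨ p3) ⊃ (p2 ≡ p2)) ≡ (p2 ∨ p2)) = 0 ∨ 1/4 = 1/4

1/4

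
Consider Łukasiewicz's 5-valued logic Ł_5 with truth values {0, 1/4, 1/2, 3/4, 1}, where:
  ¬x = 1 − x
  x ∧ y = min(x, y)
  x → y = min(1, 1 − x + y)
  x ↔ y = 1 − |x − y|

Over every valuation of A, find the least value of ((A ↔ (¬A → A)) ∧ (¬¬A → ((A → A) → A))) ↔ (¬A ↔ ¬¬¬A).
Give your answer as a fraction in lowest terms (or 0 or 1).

1/2

Take A = 1/2:
¬A = ¬1/2 = 1/2
¬A → A = 1/2 → 1/2 = 1
A ↔ (¬A → A) = 1/2 ↔ 1 = 1/2
¬A = ¬1/2 = 1/2
¬¬A = ¬1/2 = 1/2
A → A = 1/2 → 1/2 = 1
(A → A) → A = 1 → 1/2 = 1/2
¬¬A → ((A → A) → A) = 1/2 → 1/2 = 1
(A ↔ (¬A → A)) ∧ (¬¬A → ((A → A) → A)) = 1/2 ∧ 1 = 1/2
¬A = ¬1/2 = 1/2
¬A = ¬1/2 = 1/2
¬¬A = ¬1/2 = 1/2
¬¬¬A = ¬1/2 = 1/2
¬A ↔ ¬¬¬A = 1/2 ↔ 1/2 = 1
((A ↔ (¬A → A)) ∧ (¬¬A → ((A → A) → A))) ↔ (¬A ↔ ¬¬¬A) = 1/2 ↔ 1 = 1/2
No assignment yields a value below 1/2, so this is the minimum.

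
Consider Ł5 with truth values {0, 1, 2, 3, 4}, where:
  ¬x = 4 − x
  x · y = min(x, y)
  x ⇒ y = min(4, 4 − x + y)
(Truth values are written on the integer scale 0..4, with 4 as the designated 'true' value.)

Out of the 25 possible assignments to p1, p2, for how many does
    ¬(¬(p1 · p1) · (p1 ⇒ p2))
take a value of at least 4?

5

value 4: 5 assignments (counts)
value 3: 5 assignments
value 2: 5 assignments
value 1: 5 assignments
value 0: 5 assignments
So 5 of the 25 assignments meet the threshold.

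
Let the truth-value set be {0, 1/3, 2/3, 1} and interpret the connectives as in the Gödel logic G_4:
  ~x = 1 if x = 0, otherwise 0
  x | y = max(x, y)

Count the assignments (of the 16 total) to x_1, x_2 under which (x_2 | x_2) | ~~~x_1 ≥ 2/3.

x_1 = 0, x_2 = 0 ↦ 1  ≥
x_1 = 0, x_2 = 1/3 ↦ 1  ≥
x_1 = 0, x_2 = 2/3 ↦ 1  ≥
x_1 = 0, x_2 = 1 ↦ 1  ≥
x_1 = 1/3, x_2 = 0 ↦ 0  <
x_1 = 1/3, x_2 = 1/3 ↦ 1/3  <
x_1 = 1/3, x_2 = 2/3 ↦ 2/3  ≥
x_1 = 1/3, x_2 = 1 ↦ 1  ≥
x_1 = 2/3, x_2 = 0 ↦ 0  <
x_1 = 2/3, x_2 = 1/3 ↦ 1/3  <
x_1 = 2/3, x_2 = 2/3 ↦ 2/3  ≥
x_1 = 2/3, x_2 = 1 ↦ 1  ≥
x_1 = 1, x_2 = 0 ↦ 0  <
x_1 = 1, x_2 = 1/3 ↦ 1/3  <
x_1 = 1, x_2 = 2/3 ↦ 2/3  ≥
x_1 = 1, x_2 = 1 ↦ 1  ≥
So 10 of the 16 assignments meet the threshold.

10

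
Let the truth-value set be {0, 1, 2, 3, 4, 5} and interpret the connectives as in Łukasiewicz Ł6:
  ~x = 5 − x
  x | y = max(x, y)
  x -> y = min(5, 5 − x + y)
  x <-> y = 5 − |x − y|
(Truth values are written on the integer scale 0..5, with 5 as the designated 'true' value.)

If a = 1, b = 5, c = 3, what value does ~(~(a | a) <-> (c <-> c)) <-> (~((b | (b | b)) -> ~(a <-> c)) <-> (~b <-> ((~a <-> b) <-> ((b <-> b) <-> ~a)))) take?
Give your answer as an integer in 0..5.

4

a | a = 1 | 1 = 1
~(a | a) = ~1 = 4
c <-> c = 3 <-> 3 = 5
~(a | a) <-> (c <-> c) = 4 <-> 5 = 4
~(~(a | a) <-> (c <-> c)) = ~4 = 1
b | b = 5 | 5 = 5
b | (b | b) = 5 | 5 = 5
a <-> c = 1 <-> 3 = 3
~(a <-> c) = ~3 = 2
(b | (b | b)) -> ~(a <-> c) = 5 -> 2 = 2
~((b | (b | b)) -> ~(a <-> c)) = ~2 = 3
~b = ~5 = 0
~a = ~1 = 4
~a <-> b = 4 <-> 5 = 4
b <-> b = 5 <-> 5 = 5
~a = ~1 = 4
(b <-> b) <-> ~a = 5 <-> 4 = 4
(~a <-> b) <-> ((b <-> b) <-> ~a) = 4 <-> 4 = 5
~b <-> ((~a <-> b) <-> ((b <-> b) <-> ~a)) = 0 <-> 5 = 0
~((b | (b | b)) -> ~(a <-> c)) <-> (~b <-> ((~a <-> b) <-> ((b <-> b) <-> ~a))) = 3 <-> 0 = 2
~(~(a | a) <-> (c <-> c)) <-> (~((b | (b | b)) -> ~(a <-> c)) <-> (~b <-> ((~a <-> b) <-> ((b <-> b) <-> ~a)))) = 1 <-> 2 = 4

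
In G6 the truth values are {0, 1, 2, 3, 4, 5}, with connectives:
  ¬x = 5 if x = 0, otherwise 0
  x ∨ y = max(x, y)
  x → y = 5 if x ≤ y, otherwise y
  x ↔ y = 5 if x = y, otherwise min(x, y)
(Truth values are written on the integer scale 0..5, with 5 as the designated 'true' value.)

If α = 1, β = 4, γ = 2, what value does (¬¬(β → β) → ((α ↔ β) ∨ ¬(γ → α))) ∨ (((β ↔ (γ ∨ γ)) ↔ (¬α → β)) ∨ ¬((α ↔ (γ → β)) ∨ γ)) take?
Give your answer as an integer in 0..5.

2

β → β = 4 → 4 = 5
¬(β → β) = ¬5 = 0
¬¬(β → β) = ¬0 = 5
α ↔ β = 1 ↔ 4 = 1
γ → α = 2 → 1 = 1
¬(γ → α) = ¬1 = 0
(α ↔ β) ∨ ¬(γ → α) = 1 ∨ 0 = 1
¬¬(β → β) → ((α ↔ β) ∨ ¬(γ → α)) = 5 → 1 = 1
γ ∨ γ = 2 ∨ 2 = 2
β ↔ (γ ∨ γ) = 4 ↔ 2 = 2
¬α = ¬1 = 0
¬α → β = 0 → 4 = 5
(β ↔ (γ ∨ γ)) ↔ (¬α → β) = 2 ↔ 5 = 2
γ → β = 2 → 4 = 5
α ↔ (γ → β) = 1 ↔ 5 = 1
(α ↔ (γ → β)) ∨ γ = 1 ∨ 2 = 2
¬((α ↔ (γ → β)) ∨ γ) = ¬2 = 0
((β ↔ (γ ∨ γ)) ↔ (¬α → β)) ∨ ¬((α ↔ (γ → β)) ∨ γ) = 2 ∨ 0 = 2
(¬¬(β → β) → ((α ↔ β) ∨ ¬(γ → α))) ∨ (((β ↔ (γ ∨ γ)) ↔ (¬α → β)) ∨ ¬((α ↔ (γ → β)) ∨ γ)) = 1 ∨ 2 = 2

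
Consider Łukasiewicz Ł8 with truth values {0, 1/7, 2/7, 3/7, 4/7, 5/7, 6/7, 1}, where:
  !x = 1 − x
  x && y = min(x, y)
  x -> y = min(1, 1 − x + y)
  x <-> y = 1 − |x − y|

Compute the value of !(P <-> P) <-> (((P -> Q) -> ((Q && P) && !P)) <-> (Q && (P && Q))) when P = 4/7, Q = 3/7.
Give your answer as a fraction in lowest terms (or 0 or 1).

P <-> P = 4/7 <-> 4/7 = 1
!(P <-> P) = !1 = 0
P -> Q = 4/7 -> 3/7 = 6/7
Q && P = 3/7 && 4/7 = 3/7
!P = !4/7 = 3/7
(Q && P) && !P = 3/7 && 3/7 = 3/7
(P -> Q) -> ((Q && P) && !P) = 6/7 -> 3/7 = 4/7
P && Q = 4/7 && 3/7 = 3/7
Q && (P && Q) = 3/7 && 3/7 = 3/7
((P -> Q) -> ((Q && P) && !P)) <-> (Q && (P && Q)) = 4/7 <-> 3/7 = 6/7
!(P <-> P) <-> (((P -> Q) -> ((Q && P) && !P)) <-> (Q && (P && Q))) = 0 <-> 6/7 = 1/7

1/7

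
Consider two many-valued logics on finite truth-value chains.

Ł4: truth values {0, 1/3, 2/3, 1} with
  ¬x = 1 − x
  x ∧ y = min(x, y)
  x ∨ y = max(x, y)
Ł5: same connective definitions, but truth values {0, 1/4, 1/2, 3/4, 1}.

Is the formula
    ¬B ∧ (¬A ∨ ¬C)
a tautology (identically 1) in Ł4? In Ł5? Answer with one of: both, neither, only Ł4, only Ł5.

neither

In Ł4: at A = 0, B = 1/3, C = 0 the value is 2/3 — not a tautology.
In Ł5: at A = 0, B = 1/4, C = 0 the value is 3/4 — not a tautology.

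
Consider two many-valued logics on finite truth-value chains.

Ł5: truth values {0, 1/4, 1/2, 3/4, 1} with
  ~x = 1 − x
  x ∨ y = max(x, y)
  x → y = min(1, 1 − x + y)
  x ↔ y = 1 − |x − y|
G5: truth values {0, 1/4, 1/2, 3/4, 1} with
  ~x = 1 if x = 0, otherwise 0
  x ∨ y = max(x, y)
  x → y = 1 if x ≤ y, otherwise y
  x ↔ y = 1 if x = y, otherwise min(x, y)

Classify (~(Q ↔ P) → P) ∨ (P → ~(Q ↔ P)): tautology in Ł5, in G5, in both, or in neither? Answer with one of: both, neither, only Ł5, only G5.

In Ł5: every assignment gives 1 — tautology.
In G5: every assignment gives 1 — tautology.

both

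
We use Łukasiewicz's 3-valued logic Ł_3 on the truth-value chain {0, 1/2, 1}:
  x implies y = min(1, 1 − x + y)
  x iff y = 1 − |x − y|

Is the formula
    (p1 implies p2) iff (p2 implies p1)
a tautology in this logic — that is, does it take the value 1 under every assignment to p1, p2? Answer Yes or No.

No

Counterexample: take p1 = 0, p2 = 1/2.
p1 implies p2 = 0 implies 1/2 = 1
p2 implies p1 = 1/2 implies 0 = 1/2
(p1 implies p2) iff (p2 implies p1) = 1 iff 1/2 = 1/2
This gives 1/2 ≠ 1.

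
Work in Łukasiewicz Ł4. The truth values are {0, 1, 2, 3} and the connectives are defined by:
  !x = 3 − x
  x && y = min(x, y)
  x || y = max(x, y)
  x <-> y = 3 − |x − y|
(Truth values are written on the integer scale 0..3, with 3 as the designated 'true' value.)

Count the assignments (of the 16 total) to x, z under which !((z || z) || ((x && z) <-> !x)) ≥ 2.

3

x = 0, z = 0 ↦ 3  ≥
x = 0, z = 1 ↦ 2  ≥
x = 0, z = 2 ↦ 1  <
x = 0, z = 3 ↦ 0  <
x = 1, z = 0 ↦ 2  ≥
x = 1, z = 1 ↦ 1  <
x = 1, z = 2 ↦ 1  <
x = 1, z = 3 ↦ 0  <
x = 2, z = 0 ↦ 1  <
x = 2, z = 1 ↦ 0  <
x = 2, z = 2 ↦ 1  <
x = 2, z = 3 ↦ 0  <
x = 3, z = 0 ↦ 0  <
x = 3, z = 1 ↦ 1  <
x = 3, z = 2 ↦ 1  <
x = 3, z = 3 ↦ 0  <
So 3 of the 16 assignments meet the threshold.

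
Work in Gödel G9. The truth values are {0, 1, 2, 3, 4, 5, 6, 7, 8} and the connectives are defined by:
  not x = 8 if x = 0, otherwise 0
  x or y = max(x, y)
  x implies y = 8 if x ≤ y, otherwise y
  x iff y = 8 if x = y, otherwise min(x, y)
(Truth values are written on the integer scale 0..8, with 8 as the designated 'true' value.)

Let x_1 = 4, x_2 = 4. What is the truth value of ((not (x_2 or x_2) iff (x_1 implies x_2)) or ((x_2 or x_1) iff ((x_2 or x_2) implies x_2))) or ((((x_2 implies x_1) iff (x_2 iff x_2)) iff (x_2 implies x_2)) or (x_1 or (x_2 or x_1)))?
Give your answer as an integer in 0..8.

8

x_2 or x_2 = 4 or 4 = 4
not (x_2 or x_2) = not 4 = 0
x_1 implies x_2 = 4 implies 4 = 8
not (x_2 or x_2) iff (x_1 implies x_2) = 0 iff 8 = 0
x_2 or x_1 = 4 or 4 = 4
x_2 or x_2 = 4 or 4 = 4
(x_2 or x_2) implies x_2 = 4 implies 4 = 8
(x_2 or x_1) iff ((x_2 or x_2) implies x_2) = 4 iff 8 = 4
(not (x_2 or x_2) iff (x_1 implies x_2)) or ((x_2 or x_1) iff ((x_2 or x_2) implies x_2)) = 0 or 4 = 4
x_2 implies x_1 = 4 implies 4 = 8
x_2 iff x_2 = 4 iff 4 = 8
(x_2 implies x_1) iff (x_2 iff x_2) = 8 iff 8 = 8
x_2 implies x_2 = 4 implies 4 = 8
((x_2 implies x_1) iff (x_2 iff x_2)) iff (x_2 implies x_2) = 8 iff 8 = 8
x_2 or x_1 = 4 or 4 = 4
x_1 or (x_2 or x_1) = 4 or 4 = 4
(((x_2 implies x_1) iff (x_2 iff x_2)) iff (x_2 implies x_2)) or (x_1 or (x_2 or x_1)) = 8 or 4 = 8
((not (x_2 or x_2) iff (x_1 implies x_2)) or ((x_2 or x_1) iff ((x_2 or x_2) implies x_2))) or ((((x_2 implies x_1) iff (x_2 iff x_2)) iff (x_2 implies x_2)) or (x_1 or (x_2 or x_1))) = 4 or 8 = 8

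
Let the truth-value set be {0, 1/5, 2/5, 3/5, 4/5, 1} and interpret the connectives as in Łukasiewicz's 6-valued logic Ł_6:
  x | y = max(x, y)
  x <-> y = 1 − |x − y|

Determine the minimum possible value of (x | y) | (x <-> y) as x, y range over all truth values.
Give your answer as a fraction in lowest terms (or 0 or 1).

Take x = 0, y = 2/5:
x | y = 0 | 2/5 = 2/5
x <-> y = 0 <-> 2/5 = 3/5
(x | y) | (x <-> y) = 2/5 | 3/5 = 3/5
No assignment yields a value below 3/5, so this is the minimum.

3/5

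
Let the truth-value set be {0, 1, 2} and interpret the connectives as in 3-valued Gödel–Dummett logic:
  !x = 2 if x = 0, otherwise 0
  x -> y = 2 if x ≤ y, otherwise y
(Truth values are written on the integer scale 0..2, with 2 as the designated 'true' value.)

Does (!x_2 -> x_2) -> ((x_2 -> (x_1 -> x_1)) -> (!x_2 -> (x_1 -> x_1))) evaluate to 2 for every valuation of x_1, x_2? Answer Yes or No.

x_1 = 0, x_2 = 0 ↦ 2
x_1 = 0, x_2 = 1 ↦ 2
x_1 = 0, x_2 = 2 ↦ 2
x_1 = 1, x_2 = 0 ↦ 2
x_1 = 1, x_2 = 1 ↦ 2
x_1 = 1, x_2 = 2 ↦ 2
x_1 = 2, x_2 = 0 ↦ 2
x_1 = 2, x_2 = 1 ↦ 2
x_1 = 2, x_2 = 2 ↦ 2
Every assignment gives a value ≥ 2.

Yes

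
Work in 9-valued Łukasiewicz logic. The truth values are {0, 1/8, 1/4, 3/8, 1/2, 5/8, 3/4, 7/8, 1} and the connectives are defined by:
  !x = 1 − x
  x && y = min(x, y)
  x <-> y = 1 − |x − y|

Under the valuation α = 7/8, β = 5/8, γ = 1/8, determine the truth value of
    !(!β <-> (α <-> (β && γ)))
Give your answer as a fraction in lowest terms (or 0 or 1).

!β = !5/8 = 3/8
β && γ = 5/8 && 1/8 = 1/8
α <-> (β && γ) = 7/8 <-> 1/8 = 1/4
!β <-> (α <-> (β && γ)) = 3/8 <-> 1/4 = 7/8
!(!β <-> (α <-> (β && γ))) = !7/8 = 1/8

1/8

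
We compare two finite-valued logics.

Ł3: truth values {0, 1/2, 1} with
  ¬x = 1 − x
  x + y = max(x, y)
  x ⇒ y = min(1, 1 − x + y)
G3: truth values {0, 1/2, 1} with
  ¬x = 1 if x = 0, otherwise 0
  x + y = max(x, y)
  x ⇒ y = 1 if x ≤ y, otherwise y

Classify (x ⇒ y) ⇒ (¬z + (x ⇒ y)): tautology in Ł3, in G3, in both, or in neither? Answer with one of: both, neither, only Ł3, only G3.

both

In Ł3: every assignment gives 1 — tautology.
In G3: every assignment gives 1 — tautology.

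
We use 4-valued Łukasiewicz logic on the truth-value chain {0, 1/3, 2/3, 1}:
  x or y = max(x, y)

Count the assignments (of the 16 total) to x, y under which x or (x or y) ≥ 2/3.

12

x = 0, y = 0 ↦ 0  <
x = 0, y = 1/3 ↦ 1/3  <
x = 0, y = 2/3 ↦ 2/3  ≥
x = 0, y = 1 ↦ 1  ≥
x = 1/3, y = 0 ↦ 1/3  <
x = 1/3, y = 1/3 ↦ 1/3  <
x = 1/3, y = 2/3 ↦ 2/3  ≥
x = 1/3, y = 1 ↦ 1  ≥
x = 2/3, y = 0 ↦ 2/3  ≥
x = 2/3, y = 1/3 ↦ 2/3  ≥
x = 2/3, y = 2/3 ↦ 2/3  ≥
x = 2/3, y = 1 ↦ 1  ≥
x = 1, y = 0 ↦ 1  ≥
x = 1, y = 1/3 ↦ 1  ≥
x = 1, y = 2/3 ↦ 1  ≥
x = 1, y = 1 ↦ 1  ≥
So 12 of the 16 assignments meet the threshold.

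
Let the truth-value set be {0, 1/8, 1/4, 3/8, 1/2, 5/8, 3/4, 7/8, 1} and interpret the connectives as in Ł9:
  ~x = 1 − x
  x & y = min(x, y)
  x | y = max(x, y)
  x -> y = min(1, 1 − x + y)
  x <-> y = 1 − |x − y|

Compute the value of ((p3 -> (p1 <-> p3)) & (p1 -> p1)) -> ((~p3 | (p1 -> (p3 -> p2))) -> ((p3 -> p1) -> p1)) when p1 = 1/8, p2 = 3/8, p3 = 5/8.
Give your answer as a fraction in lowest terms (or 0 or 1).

p1 <-> p3 = 1/8 <-> 5/8 = 1/2
p3 -> (p1 <-> p3) = 5/8 -> 1/2 = 7/8
p1 -> p1 = 1/8 -> 1/8 = 1
(p3 -> (p1 <-> p3)) & (p1 -> p1) = 7/8 & 1 = 7/8
~p3 = ~5/8 = 3/8
p3 -> p2 = 5/8 -> 3/8 = 3/4
p1 -> (p3 -> p2) = 1/8 -> 3/4 = 1
~p3 | (p1 -> (p3 -> p2)) = 3/8 | 1 = 1
p3 -> p1 = 5/8 -> 1/8 = 1/2
(p3 -> p1) -> p1 = 1/2 -> 1/8 = 5/8
(~p3 | (p1 -> (p3 -> p2))) -> ((p3 -> p1) -> p1) = 1 -> 5/8 = 5/8
((p3 -> (p1 <-> p3)) & (p1 -> p1)) -> ((~p3 | (p1 -> (p3 -> p2))) -> ((p3 -> p1) -> p1)) = 7/8 -> 5/8 = 3/4

3/4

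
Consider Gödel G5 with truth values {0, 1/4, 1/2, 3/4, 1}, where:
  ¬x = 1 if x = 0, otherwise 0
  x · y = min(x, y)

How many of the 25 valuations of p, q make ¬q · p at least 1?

1

value 1: 1 assignment (counts)
value 3/4: 1 assignment
value 1/2: 1 assignment
value 1/4: 1 assignment
value 0: 21 assignments
So 1 of the 25 assignments meets the threshold.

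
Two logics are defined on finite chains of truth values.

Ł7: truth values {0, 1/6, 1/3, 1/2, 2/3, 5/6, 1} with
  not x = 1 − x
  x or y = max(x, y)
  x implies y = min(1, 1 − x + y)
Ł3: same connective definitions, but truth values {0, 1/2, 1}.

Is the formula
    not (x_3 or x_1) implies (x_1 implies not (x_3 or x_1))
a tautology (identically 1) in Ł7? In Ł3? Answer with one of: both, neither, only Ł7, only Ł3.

In Ł7: every assignment gives 1 — tautology.
In Ł3: every assignment gives 1 — tautology.

both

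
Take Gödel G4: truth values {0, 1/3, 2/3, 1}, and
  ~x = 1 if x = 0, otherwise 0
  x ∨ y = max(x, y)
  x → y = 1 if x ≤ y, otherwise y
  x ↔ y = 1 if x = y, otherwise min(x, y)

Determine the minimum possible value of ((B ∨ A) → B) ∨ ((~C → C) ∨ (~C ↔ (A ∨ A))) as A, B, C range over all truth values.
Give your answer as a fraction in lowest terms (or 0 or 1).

Take A = 1/3, B = 0, C = 0:
B ∨ A = 0 ∨ 1/3 = 1/3
(B ∨ A) → B = 1/3 → 0 = 0
~C = ~0 = 1
~C → C = 1 → 0 = 0
~C = ~0 = 1
A ∨ A = 1/3 ∨ 1/3 = 1/3
~C ↔ (A ∨ A) = 1 ↔ 1/3 = 1/3
(~C → C) ∨ (~C ↔ (A ∨ A)) = 0 ∨ 1/3 = 1/3
((B ∨ A) → B) ∨ ((~C → C) ∨ (~C ↔ (A ∨ A))) = 0 ∨ 1/3 = 1/3
No assignment yields a value below 1/3, so this is the minimum.

1/3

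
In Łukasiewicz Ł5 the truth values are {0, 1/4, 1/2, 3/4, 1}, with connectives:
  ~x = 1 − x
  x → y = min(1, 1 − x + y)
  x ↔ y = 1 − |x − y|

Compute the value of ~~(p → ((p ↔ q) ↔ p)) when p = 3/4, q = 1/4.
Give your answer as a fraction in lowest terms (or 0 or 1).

1

p ↔ q = 3/4 ↔ 1/4 = 1/2
(p ↔ q) ↔ p = 1/2 ↔ 3/4 = 3/4
p → ((p ↔ q) ↔ p) = 3/4 → 3/4 = 1
~(p → ((p ↔ q) ↔ p)) = ~1 = 0
~~(p → ((p ↔ q) ↔ p)) = ~0 = 1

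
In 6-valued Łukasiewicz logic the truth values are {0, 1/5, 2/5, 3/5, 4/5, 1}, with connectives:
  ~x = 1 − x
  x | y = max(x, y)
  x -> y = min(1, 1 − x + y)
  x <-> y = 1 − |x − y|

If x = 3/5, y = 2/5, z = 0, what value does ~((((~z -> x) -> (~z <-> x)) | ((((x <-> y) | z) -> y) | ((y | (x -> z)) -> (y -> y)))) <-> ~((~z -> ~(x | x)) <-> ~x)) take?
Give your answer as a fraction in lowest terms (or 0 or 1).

1

~z = ~0 = 1
~z -> x = 1 -> 3/5 = 3/5
~z = ~0 = 1
~z <-> x = 1 <-> 3/5 = 3/5
(~z -> x) -> (~z <-> x) = 3/5 -> 3/5 = 1
x <-> y = 3/5 <-> 2/5 = 4/5
(x <-> y) | z = 4/5 | 0 = 4/5
((x <-> y) | z) -> y = 4/5 -> 2/5 = 3/5
x -> z = 3/5 -> 0 = 2/5
y | (x -> z) = 2/5 | 2/5 = 2/5
y -> y = 2/5 -> 2/5 = 1
(y | (x -> z)) -> (y -> y) = 2/5 -> 1 = 1
(((x <-> y) | z) -> y) | ((y | (x -> z)) -> (y -> y)) = 3/5 | 1 = 1
((~z -> x) -> (~z <-> x)) | ((((x <-> y) | z) -> y) | ((y | (x -> z)) -> (y -> y))) = 1 | 1 = 1
~z = ~0 = 1
x | x = 3/5 | 3/5 = 3/5
~(x | x) = ~3/5 = 2/5
~z -> ~(x | x) = 1 -> 2/5 = 2/5
~x = ~3/5 = 2/5
(~z -> ~(x | x)) <-> ~x = 2/5 <-> 2/5 = 1
~((~z -> ~(x | x)) <-> ~x) = ~1 = 0
(((~z -> x) -> (~z <-> x)) | ((((x <-> y) | z) -> y) | ((y | (x -> z)) -> (y -> y)))) <-> ~((~z -> ~(x | x)) <-> ~x) = 1 <-> 0 = 0
~((((~z -> x) -> (~z <-> x)) | ((((x <-> y) | z) -> y) | ((y | (x -> z)) -> (y -> y)))) <-> ~((~z -> ~(x | x)) <-> ~x)) = ~0 = 1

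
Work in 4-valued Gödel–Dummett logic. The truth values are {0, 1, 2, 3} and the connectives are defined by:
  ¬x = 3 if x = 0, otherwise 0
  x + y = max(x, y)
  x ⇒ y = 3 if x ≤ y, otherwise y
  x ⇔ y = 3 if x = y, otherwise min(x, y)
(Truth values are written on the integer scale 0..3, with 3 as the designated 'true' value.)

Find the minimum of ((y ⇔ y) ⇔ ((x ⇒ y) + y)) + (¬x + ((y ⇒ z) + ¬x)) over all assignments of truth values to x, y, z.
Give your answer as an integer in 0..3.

Take x = 2, y = 1, z = 0:
y ⇔ y = 1 ⇔ 1 = 3
x ⇒ y = 2 ⇒ 1 = 1
(x ⇒ y) + y = 1 + 1 = 1
(y ⇔ y) ⇔ ((x ⇒ y) + y) = 3 ⇔ 1 = 1
¬x = ¬2 = 0
y ⇒ z = 1 ⇒ 0 = 0
¬x = ¬2 = 0
(y ⇒ z) + ¬x = 0 + 0 = 0
¬x + ((y ⇒ z) + ¬x) = 0 + 0 = 0
((y ⇔ y) ⇔ ((x ⇒ y) + y)) + (¬x + ((y ⇒ z) + ¬x)) = 1 + 0 = 1
No assignment yields a value below 1, so this is the minimum.

1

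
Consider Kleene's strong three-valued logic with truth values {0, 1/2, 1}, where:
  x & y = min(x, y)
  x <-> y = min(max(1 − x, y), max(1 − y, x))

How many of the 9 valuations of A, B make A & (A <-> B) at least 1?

1

A = 0, B = 0 ↦ 0  <
A = 0, B = 1/2 ↦ 0  <
A = 0, B = 1 ↦ 0  <
A = 1/2, B = 0 ↦ 1/2  <
A = 1/2, B = 1/2 ↦ 1/2  <
A = 1/2, B = 1 ↦ 1/2  <
A = 1, B = 0 ↦ 0  <
A = 1, B = 1/2 ↦ 1/2  <
A = 1, B = 1 ↦ 1  ≥
So 1 of the 9 assignments meets the threshold.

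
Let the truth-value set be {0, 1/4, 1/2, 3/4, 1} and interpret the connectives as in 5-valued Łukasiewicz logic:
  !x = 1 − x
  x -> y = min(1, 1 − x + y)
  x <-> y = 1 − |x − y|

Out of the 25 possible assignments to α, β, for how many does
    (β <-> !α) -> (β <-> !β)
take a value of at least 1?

value 1: 11 assignments (counts)
value 3/4: 6 assignments
value 1/2: 4 assignments
value 1/4: 2 assignments
value 0: 2 assignments
So 11 of the 25 assignments meet the threshold.

11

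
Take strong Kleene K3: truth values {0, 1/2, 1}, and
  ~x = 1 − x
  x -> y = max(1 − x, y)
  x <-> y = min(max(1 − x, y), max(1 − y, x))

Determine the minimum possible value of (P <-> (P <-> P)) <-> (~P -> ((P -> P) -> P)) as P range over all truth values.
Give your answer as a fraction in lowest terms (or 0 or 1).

1/2

Take P = 1/2:
P <-> P = 1/2 <-> 1/2 = 1/2
P <-> (P <-> P) = 1/2 <-> 1/2 = 1/2
~P = ~1/2 = 1/2
P -> P = 1/2 -> 1/2 = 1/2
(P -> P) -> P = 1/2 -> 1/2 = 1/2
~P -> ((P -> P) -> P) = 1/2 -> 1/2 = 1/2
(P <-> (P <-> P)) <-> (~P -> ((P -> P) -> P)) = 1/2 <-> 1/2 = 1/2
No assignment yields a value below 1/2, so this is the minimum.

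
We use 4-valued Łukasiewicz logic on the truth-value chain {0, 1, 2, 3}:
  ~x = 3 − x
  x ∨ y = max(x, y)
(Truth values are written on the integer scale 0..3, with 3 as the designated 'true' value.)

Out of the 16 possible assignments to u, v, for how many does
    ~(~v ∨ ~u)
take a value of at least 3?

u = 0, v = 0 ↦ 0  <
u = 0, v = 1 ↦ 0  <
u = 0, v = 2 ↦ 0  <
u = 0, v = 3 ↦ 0  <
u = 1, v = 0 ↦ 0  <
u = 1, v = 1 ↦ 1  <
u = 1, v = 2 ↦ 1  <
u = 1, v = 3 ↦ 1  <
u = 2, v = 0 ↦ 0  <
u = 2, v = 1 ↦ 1  <
u = 2, v = 2 ↦ 2  <
u = 2, v = 3 ↦ 2  <
u = 3, v = 0 ↦ 0  <
u = 3, v = 1 ↦ 1  <
u = 3, v = 2 ↦ 2  <
u = 3, v = 3 ↦ 3  ≥
So 1 of the 16 assignments meets the threshold.

1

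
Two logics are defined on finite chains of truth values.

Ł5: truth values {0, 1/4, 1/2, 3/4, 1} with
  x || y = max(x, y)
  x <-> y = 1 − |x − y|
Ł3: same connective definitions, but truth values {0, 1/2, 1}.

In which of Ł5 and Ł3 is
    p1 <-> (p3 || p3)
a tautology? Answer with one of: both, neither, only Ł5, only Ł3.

neither

In Ł5: at p1 = 0, p3 = 1/4 the value is 3/4 — not a tautology.
In Ł3: at p1 = 0, p3 = 1/2 the value is 1/2 — not a tautology.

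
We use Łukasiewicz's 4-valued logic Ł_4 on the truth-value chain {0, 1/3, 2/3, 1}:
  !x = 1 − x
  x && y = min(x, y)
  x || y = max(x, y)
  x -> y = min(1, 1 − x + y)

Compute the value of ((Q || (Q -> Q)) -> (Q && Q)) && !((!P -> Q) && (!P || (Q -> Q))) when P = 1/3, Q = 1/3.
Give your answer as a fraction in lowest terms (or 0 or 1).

Q -> Q = 1/3 -> 1/3 = 1
Q || (Q -> Q) = 1/3 || 1 = 1
Q && Q = 1/3 && 1/3 = 1/3
(Q || (Q -> Q)) -> (Q && Q) = 1 -> 1/3 = 1/3
!P = !1/3 = 2/3
!P -> Q = 2/3 -> 1/3 = 2/3
!P = !1/3 = 2/3
Q -> Q = 1/3 -> 1/3 = 1
!P || (Q -> Q) = 2/3 || 1 = 1
(!P -> Q) && (!P || (Q -> Q)) = 2/3 && 1 = 2/3
!((!P -> Q) && (!P || (Q -> Q))) = !2/3 = 1/3
((Q || (Q -> Q)) -> (Q && Q)) && !((!P -> Q) && (!P || (Q -> Q))) = 1/3 && 1/3 = 1/3

1/3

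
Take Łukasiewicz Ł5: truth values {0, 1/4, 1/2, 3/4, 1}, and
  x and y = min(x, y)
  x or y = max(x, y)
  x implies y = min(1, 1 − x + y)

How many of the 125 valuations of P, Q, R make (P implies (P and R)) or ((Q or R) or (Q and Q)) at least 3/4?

107

value 1: 85 assignments (counts)
value 3/4: 22 assignments (counts)
value 1/2: 12 assignments
value 1/4: 5 assignments
value 0: 1 assignment
So 107 of the 125 assignments meet the threshold.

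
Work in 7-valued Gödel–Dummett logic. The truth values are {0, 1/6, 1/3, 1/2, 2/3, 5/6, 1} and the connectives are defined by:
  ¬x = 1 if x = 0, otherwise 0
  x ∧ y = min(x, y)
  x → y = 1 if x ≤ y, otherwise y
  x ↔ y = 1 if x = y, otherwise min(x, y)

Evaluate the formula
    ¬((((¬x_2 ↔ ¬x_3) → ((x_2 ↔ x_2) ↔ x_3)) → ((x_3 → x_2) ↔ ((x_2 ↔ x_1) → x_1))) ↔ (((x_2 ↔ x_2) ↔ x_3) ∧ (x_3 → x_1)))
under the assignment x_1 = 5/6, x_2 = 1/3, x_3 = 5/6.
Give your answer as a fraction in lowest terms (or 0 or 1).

0

¬x_2 = ¬1/3 = 0
¬x_3 = ¬5/6 = 0
¬x_2 ↔ ¬x_3 = 0 ↔ 0 = 1
x_2 ↔ x_2 = 1/3 ↔ 1/3 = 1
(x_2 ↔ x_2) ↔ x_3 = 1 ↔ 5/6 = 5/6
(¬x_2 ↔ ¬x_3) → ((x_2 ↔ x_2) ↔ x_3) = 1 → 5/6 = 5/6
x_3 → x_2 = 5/6 → 1/3 = 1/3
x_2 ↔ x_1 = 1/3 ↔ 5/6 = 1/3
(x_2 ↔ x_1) → x_1 = 1/3 → 5/6 = 1
(x_3 → x_2) ↔ ((x_2 ↔ x_1) → x_1) = 1/3 ↔ 1 = 1/3
((¬x_2 ↔ ¬x_3) → ((x_2 ↔ x_2) ↔ x_3)) → ((x_3 → x_2) ↔ ((x_2 ↔ x_1) → x_1)) = 5/6 → 1/3 = 1/3
x_2 ↔ x_2 = 1/3 ↔ 1/3 = 1
(x_2 ↔ x_2) ↔ x_3 = 1 ↔ 5/6 = 5/6
x_3 → x_1 = 5/6 → 5/6 = 1
((x_2 ↔ x_2) ↔ x_3) ∧ (x_3 → x_1) = 5/6 ∧ 1 = 5/6
(((¬x_2 ↔ ¬x_3) → ((x_2 ↔ x_2) ↔ x_3)) → ((x_3 → x_2) ↔ ((x_2 ↔ x_1) → x_1))) ↔ (((x_2 ↔ x_2) ↔ x_3) ∧ (x_3 → x_1)) = 1/3 ↔ 5/6 = 1/3
¬((((¬x_2 ↔ ¬x_3) → ((x_2 ↔ x_2) ↔ x_3)) → ((x_3 → x_2) ↔ ((x_2 ↔ x_1) → x_1))) ↔ (((x_2 ↔ x_2) ↔ x_3) ∧ (x_3 → x_1))) = ¬1/3 = 0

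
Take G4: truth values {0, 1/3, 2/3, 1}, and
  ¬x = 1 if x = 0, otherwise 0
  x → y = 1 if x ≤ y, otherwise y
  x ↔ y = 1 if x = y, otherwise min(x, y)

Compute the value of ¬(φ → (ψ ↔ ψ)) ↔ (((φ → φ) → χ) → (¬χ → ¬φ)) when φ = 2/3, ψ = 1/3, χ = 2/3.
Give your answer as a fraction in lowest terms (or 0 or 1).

0

ψ ↔ ψ = 1/3 ↔ 1/3 = 1
φ → (ψ ↔ ψ) = 2/3 → 1 = 1
¬(φ → (ψ ↔ ψ)) = ¬1 = 0
φ → φ = 2/3 → 2/3 = 1
(φ → φ) → χ = 1 → 2/3 = 2/3
¬χ = ¬2/3 = 0
¬φ = ¬2/3 = 0
¬χ → ¬φ = 0 → 0 = 1
((φ → φ) → χ) → (¬χ → ¬φ) = 2/3 → 1 = 1
¬(φ → (ψ ↔ ψ)) ↔ (((φ → φ) → χ) → (¬χ → ¬φ)) = 0 ↔ 1 = 0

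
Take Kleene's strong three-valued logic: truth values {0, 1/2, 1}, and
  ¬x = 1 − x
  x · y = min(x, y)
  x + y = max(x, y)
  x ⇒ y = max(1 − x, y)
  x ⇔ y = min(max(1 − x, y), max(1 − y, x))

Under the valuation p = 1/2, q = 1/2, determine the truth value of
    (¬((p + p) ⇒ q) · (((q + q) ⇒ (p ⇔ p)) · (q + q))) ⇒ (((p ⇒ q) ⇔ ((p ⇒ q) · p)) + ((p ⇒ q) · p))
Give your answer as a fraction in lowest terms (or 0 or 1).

1/2

p + p = 1/2 + 1/2 = 1/2
(p + p) ⇒ q = 1/2 ⇒ 1/2 = 1/2
¬((p + p) ⇒ q) = ¬1/2 = 1/2
q + q = 1/2 + 1/2 = 1/2
p ⇔ p = 1/2 ⇔ 1/2 = 1/2
(q + q) ⇒ (p ⇔ p) = 1/2 ⇒ 1/2 = 1/2
q + q = 1/2 + 1/2 = 1/2
((q + q) ⇒ (p ⇔ p)) · (q + q) = 1/2 · 1/2 = 1/2
¬((p + p) ⇒ q) · (((q + q) ⇒ (p ⇔ p)) · (q + q)) = 1/2 · 1/2 = 1/2
p ⇒ q = 1/2 ⇒ 1/2 = 1/2
p ⇒ q = 1/2 ⇒ 1/2 = 1/2
(p ⇒ q) · p = 1/2 · 1/2 = 1/2
(p ⇒ q) ⇔ ((p ⇒ q) · p) = 1/2 ⇔ 1/2 = 1/2
p ⇒ q = 1/2 ⇒ 1/2 = 1/2
(p ⇒ q) · p = 1/2 · 1/2 = 1/2
((p ⇒ q) ⇔ ((p ⇒ q) · p)) + ((p ⇒ q) · p) = 1/2 + 1/2 = 1/2
(¬((p + p) ⇒ q) · (((q + q) ⇒ (p ⇔ p)) · (q + q))) ⇒ (((p ⇒ q) ⇔ ((p ⇒ q) · p)) + ((p ⇒ q) · p)) = 1/2 ⇒ 1/2 = 1/2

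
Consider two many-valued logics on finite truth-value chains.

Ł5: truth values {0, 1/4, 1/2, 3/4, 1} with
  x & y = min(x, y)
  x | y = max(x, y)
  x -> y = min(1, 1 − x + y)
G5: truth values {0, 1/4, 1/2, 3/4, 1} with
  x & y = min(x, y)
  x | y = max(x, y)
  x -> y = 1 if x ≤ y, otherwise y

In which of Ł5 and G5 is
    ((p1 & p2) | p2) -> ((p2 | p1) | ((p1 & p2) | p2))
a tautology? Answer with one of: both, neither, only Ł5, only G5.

In Ł5: every assignment gives 1 — tautology.
In G5: every assignment gives 1 — tautology.

both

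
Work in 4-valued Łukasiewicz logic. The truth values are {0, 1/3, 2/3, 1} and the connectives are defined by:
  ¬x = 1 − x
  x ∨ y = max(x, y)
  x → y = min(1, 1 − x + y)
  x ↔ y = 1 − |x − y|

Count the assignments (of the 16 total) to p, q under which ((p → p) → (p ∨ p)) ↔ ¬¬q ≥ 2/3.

10

p = 0, q = 0 ↦ 1  ≥
p = 0, q = 1/3 ↦ 2/3  ≥
p = 0, q = 2/3 ↦ 1/3  <
p = 0, q = 1 ↦ 0  <
p = 1/3, q = 0 ↦ 2/3  ≥
p = 1/3, q = 1/3 ↦ 1  ≥
p = 1/3, q = 2/3 ↦ 2/3  ≥
p = 1/3, q = 1 ↦ 1/3  <
p = 2/3, q = 0 ↦ 1/3  <
p = 2/3, q = 1/3 ↦ 2/3  ≥
p = 2/3, q = 2/3 ↦ 1  ≥
p = 2/3, q = 1 ↦ 2/3  ≥
p = 1, q = 0 ↦ 0  <
p = 1, q = 1/3 ↦ 1/3  <
p = 1, q = 2/3 ↦ 2/3  ≥
p = 1, q = 1 ↦ 1  ≥
So 10 of the 16 assignments meet the threshold.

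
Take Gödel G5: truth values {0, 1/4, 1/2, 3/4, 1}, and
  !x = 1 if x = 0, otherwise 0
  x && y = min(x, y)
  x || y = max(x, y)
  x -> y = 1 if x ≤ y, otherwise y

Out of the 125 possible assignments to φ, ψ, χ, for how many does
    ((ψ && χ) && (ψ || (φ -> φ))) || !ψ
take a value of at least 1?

30

value 1: 30 assignments (counts)
value 3/4: 15 assignments
value 1/2: 25 assignments
value 1/4: 35 assignments
value 0: 20 assignments
So 30 of the 125 assignments meet the threshold.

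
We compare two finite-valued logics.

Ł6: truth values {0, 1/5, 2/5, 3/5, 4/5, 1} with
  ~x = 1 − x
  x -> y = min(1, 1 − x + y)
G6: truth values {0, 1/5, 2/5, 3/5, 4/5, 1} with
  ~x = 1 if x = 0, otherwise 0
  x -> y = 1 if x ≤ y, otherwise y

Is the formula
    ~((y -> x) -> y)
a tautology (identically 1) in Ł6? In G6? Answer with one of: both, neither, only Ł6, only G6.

In Ł6: at x = 0, y = 1/5 the value is 3/5 — not a tautology.
In G6: at x = 0, y = 1/5 the value is 0 — not a tautology.

neither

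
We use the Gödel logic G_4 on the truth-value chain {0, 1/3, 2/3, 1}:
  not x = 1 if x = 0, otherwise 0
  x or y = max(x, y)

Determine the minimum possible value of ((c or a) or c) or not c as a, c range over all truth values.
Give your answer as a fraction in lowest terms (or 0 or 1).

1/3

Take a = 0, c = 1/3:
c or a = 1/3 or 0 = 1/3
(c or a) or c = 1/3 or 1/3 = 1/3
not c = not 1/3 = 0
((c or a) or c) or not c = 1/3 or 0 = 1/3
No assignment yields a value below 1/3, so this is the minimum.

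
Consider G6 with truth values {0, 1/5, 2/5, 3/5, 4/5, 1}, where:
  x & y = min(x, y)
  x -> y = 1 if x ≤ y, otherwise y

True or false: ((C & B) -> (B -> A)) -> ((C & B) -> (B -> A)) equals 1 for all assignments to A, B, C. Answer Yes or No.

At A = 4/5, B = 4/5, C = 1, for instance:
C & B = 1 & 4/5 = 4/5
B -> A = 4/5 -> 4/5 = 1
(C & B) -> (B -> A) = 4/5 -> 1 = 1
((C & B) -> (B -> A)) -> ((C & B) -> (B -> A)) = 1 -> 1 = 1
and checking the remaining 215 assignments likewise gives ≥ 1 in every case.

Yes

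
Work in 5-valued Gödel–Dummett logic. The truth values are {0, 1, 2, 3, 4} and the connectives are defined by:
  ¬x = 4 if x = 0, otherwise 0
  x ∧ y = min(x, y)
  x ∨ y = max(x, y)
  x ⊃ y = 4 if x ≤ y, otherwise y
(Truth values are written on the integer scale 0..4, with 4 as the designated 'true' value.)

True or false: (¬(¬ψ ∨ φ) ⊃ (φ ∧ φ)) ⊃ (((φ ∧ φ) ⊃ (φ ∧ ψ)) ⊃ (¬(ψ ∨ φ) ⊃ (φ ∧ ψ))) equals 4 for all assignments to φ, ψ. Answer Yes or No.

No

Counterexample: take φ = 0, ψ = 0.
¬ψ = ¬0 = 4
¬ψ ∨ φ = 4 ∨ 0 = 4
¬(¬ψ ∨ φ) = ¬4 = 0
φ ∧ φ = 0 ∧ 0 = 0
¬(¬ψ ∨ φ) ⊃ (φ ∧ φ) = 0 ⊃ 0 = 4
φ ∧ φ = 0 ∧ 0 = 0
φ ∧ ψ = 0 ∧ 0 = 0
(φ ∧ φ) ⊃ (φ ∧ ψ) = 0 ⊃ 0 = 4
ψ ∨ φ = 0 ∨ 0 = 0
¬(ψ ∨ φ) = ¬0 = 4
φ ∧ ψ = 0 ∧ 0 = 0
¬(ψ ∨ φ) ⊃ (φ ∧ ψ) = 4 ⊃ 0 = 0
((φ ∧ φ) ⊃ (φ ∧ ψ)) ⊃ (¬(ψ ∨ φ) ⊃ (φ ∧ ψ)) = 4 ⊃ 0 = 0
(¬(¬ψ ∨ φ) ⊃ (φ ∧ φ)) ⊃ (((φ ∧ φ) ⊃ (φ ∧ ψ)) ⊃ (¬(ψ ∨ φ) ⊃ (φ ∧ ψ))) = 4 ⊃ 0 = 0
This gives 0 ≠ 4.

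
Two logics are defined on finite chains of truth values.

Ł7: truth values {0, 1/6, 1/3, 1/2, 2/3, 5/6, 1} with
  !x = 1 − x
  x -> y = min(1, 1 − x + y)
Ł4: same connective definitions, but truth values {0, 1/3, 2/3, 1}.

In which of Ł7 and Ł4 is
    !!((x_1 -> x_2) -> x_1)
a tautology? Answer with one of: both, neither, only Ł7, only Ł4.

In Ł7: at x_1 = 0, x_2 = 0 the value is 0 — not a tautology.
In Ł4: at x_1 = 0, x_2 = 0 the value is 0 — not a tautology.

neither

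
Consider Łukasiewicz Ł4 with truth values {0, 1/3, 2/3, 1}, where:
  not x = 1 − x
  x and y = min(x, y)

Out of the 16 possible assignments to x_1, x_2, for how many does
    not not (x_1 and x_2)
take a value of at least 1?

1

x_1 = 0, x_2 = 0 ↦ 0  <
x_1 = 0, x_2 = 1/3 ↦ 0  <
x_1 = 0, x_2 = 2/3 ↦ 0  <
x_1 = 0, x_2 = 1 ↦ 0  <
x_1 = 1/3, x_2 = 0 ↦ 0  <
x_1 = 1/3, x_2 = 1/3 ↦ 1/3  <
x_1 = 1/3, x_2 = 2/3 ↦ 1/3  <
x_1 = 1/3, x_2 = 1 ↦ 1/3  <
x_1 = 2/3, x_2 = 0 ↦ 0  <
x_1 = 2/3, x_2 = 1/3 ↦ 1/3  <
x_1 = 2/3, x_2 = 2/3 ↦ 2/3  <
x_1 = 2/3, x_2 = 1 ↦ 2/3  <
x_1 = 1, x_2 = 0 ↦ 0  <
x_1 = 1, x_2 = 1/3 ↦ 1/3  <
x_1 = 1, x_2 = 2/3 ↦ 2/3  <
x_1 = 1, x_2 = 1 ↦ 1  ≥
So 1 of the 16 assignments meets the threshold.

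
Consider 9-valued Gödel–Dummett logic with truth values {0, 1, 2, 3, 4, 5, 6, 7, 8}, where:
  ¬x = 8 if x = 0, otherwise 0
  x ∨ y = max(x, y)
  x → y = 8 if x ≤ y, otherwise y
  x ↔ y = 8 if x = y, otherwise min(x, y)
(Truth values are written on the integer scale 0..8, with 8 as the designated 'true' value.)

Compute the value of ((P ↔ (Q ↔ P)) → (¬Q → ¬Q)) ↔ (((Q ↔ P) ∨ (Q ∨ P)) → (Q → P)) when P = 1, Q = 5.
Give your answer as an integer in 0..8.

Q ↔ P = 5 ↔ 1 = 1
P ↔ (Q ↔ P) = 1 ↔ 1 = 8
¬Q = ¬5 = 0
¬Q = ¬5 = 0
¬Q → ¬Q = 0 → 0 = 8
(P ↔ (Q ↔ P)) → (¬Q → ¬Q) = 8 → 8 = 8
Q ↔ P = 5 ↔ 1 = 1
Q ∨ P = 5 ∨ 1 = 5
(Q ↔ P) ∨ (Q ∨ P) = 1 ∨ 5 = 5
Q → P = 5 → 1 = 1
((Q ↔ P) ∨ (Q ∨ P)) → (Q → P) = 5 → 1 = 1
((P ↔ (Q ↔ P)) → (¬Q → ¬Q)) ↔ (((Q ↔ P) ∨ (Q ∨ P)) → (Q → P)) = 8 ↔ 1 = 1

1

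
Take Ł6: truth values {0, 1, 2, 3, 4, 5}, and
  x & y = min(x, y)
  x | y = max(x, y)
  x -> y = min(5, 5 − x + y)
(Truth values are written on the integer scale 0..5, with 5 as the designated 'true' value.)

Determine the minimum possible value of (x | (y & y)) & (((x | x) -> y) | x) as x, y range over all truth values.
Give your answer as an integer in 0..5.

0

Take x = 0, y = 0:
y & y = 0 & 0 = 0
x | (y & y) = 0 | 0 = 0
x | x = 0 | 0 = 0
(x | x) -> y = 0 -> 0 = 5
((x | x) -> y) | x = 5 | 0 = 5
(x | (y & y)) & (((x | x) -> y) | x) = 0 & 5 = 0
No assignment yields a value below 0, so this is the minimum.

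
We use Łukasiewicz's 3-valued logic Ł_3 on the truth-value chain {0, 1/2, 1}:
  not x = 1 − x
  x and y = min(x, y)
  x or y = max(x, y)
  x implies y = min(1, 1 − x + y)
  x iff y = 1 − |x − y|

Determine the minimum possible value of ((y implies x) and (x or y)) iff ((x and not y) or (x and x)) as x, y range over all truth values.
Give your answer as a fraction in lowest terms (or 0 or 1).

1/2

Take x = 0, y = 1/2:
y implies x = 1/2 implies 0 = 1/2
x or y = 0 or 1/2 = 1/2
(y implies x) and (x or y) = 1/2 and 1/2 = 1/2
not y = not 1/2 = 1/2
x and not y = 0 and 1/2 = 0
x and x = 0 and 0 = 0
(x and not y) or (x and x) = 0 or 0 = 0
((y implies x) and (x or y)) iff ((x and not y) or (x and x)) = 1/2 iff 0 = 1/2
No assignment yields a value below 1/2, so this is the minimum.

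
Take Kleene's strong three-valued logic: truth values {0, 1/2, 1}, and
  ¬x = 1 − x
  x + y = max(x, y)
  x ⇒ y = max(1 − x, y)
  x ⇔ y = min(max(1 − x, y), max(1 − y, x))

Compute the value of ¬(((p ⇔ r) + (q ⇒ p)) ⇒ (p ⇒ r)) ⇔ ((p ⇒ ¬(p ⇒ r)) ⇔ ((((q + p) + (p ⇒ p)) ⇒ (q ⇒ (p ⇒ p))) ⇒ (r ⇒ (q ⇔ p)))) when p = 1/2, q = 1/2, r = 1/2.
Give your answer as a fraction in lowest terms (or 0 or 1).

1/2

p ⇔ r = 1/2 ⇔ 1/2 = 1/2
q ⇒ p = 1/2 ⇒ 1/2 = 1/2
(p ⇔ r) + (q ⇒ p) = 1/2 + 1/2 = 1/2
p ⇒ r = 1/2 ⇒ 1/2 = 1/2
((p ⇔ r) + (q ⇒ p)) ⇒ (p ⇒ r) = 1/2 ⇒ 1/2 = 1/2
¬(((p ⇔ r) + (q ⇒ p)) ⇒ (p ⇒ r)) = ¬1/2 = 1/2
p ⇒ r = 1/2 ⇒ 1/2 = 1/2
¬(p ⇒ r) = ¬1/2 = 1/2
p ⇒ ¬(p ⇒ r) = 1/2 ⇒ 1/2 = 1/2
q + p = 1/2 + 1/2 = 1/2
p ⇒ p = 1/2 ⇒ 1/2 = 1/2
(q + p) + (p ⇒ p) = 1/2 + 1/2 = 1/2
p ⇒ p = 1/2 ⇒ 1/2 = 1/2
q ⇒ (p ⇒ p) = 1/2 ⇒ 1/2 = 1/2
((q + p) + (p ⇒ p)) ⇒ (q ⇒ (p ⇒ p)) = 1/2 ⇒ 1/2 = 1/2
q ⇔ p = 1/2 ⇔ 1/2 = 1/2
r ⇒ (q ⇔ p) = 1/2 ⇒ 1/2 = 1/2
(((q + p) + (p ⇒ p)) ⇒ (q ⇒ (p ⇒ p))) ⇒ (r ⇒ (q ⇔ p)) = 1/2 ⇒ 1/2 = 1/2
(p ⇒ ¬(p ⇒ r)) ⇔ ((((q + p) + (p ⇒ p)) ⇒ (q ⇒ (p ⇒ p))) ⇒ (r ⇒ (q ⇔ p))) = 1/2 ⇔ 1/2 = 1/2
¬(((p ⇔ r) + (q ⇒ p)) ⇒ (p ⇒ r)) ⇔ ((p ⇒ ¬(p ⇒ r)) ⇔ ((((q + p) + (p ⇒ p)) ⇒ (q ⇒ (p ⇒ p))) ⇒ (r ⇒ (q ⇔ p)))) = 1/2 ⇔ 1/2 = 1/2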